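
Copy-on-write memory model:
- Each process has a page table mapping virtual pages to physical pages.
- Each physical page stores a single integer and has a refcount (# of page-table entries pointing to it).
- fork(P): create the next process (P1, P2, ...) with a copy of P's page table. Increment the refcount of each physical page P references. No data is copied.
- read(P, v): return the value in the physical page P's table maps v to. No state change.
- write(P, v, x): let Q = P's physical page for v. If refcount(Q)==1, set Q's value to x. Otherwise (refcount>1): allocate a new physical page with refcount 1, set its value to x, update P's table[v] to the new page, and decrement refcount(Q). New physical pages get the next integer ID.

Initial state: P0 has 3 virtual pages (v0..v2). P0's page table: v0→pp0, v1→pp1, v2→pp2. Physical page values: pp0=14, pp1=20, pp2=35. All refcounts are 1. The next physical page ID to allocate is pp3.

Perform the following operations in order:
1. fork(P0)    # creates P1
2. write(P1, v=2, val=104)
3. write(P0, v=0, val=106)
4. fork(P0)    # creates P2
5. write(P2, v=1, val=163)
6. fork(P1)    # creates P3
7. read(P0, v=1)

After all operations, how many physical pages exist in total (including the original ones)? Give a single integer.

Answer: 6

Derivation:
Op 1: fork(P0) -> P1. 3 ppages; refcounts: pp0:2 pp1:2 pp2:2
Op 2: write(P1, v2, 104). refcount(pp2)=2>1 -> COPY to pp3. 4 ppages; refcounts: pp0:2 pp1:2 pp2:1 pp3:1
Op 3: write(P0, v0, 106). refcount(pp0)=2>1 -> COPY to pp4. 5 ppages; refcounts: pp0:1 pp1:2 pp2:1 pp3:1 pp4:1
Op 4: fork(P0) -> P2. 5 ppages; refcounts: pp0:1 pp1:3 pp2:2 pp3:1 pp4:2
Op 5: write(P2, v1, 163). refcount(pp1)=3>1 -> COPY to pp5. 6 ppages; refcounts: pp0:1 pp1:2 pp2:2 pp3:1 pp4:2 pp5:1
Op 6: fork(P1) -> P3. 6 ppages; refcounts: pp0:2 pp1:3 pp2:2 pp3:2 pp4:2 pp5:1
Op 7: read(P0, v1) -> 20. No state change.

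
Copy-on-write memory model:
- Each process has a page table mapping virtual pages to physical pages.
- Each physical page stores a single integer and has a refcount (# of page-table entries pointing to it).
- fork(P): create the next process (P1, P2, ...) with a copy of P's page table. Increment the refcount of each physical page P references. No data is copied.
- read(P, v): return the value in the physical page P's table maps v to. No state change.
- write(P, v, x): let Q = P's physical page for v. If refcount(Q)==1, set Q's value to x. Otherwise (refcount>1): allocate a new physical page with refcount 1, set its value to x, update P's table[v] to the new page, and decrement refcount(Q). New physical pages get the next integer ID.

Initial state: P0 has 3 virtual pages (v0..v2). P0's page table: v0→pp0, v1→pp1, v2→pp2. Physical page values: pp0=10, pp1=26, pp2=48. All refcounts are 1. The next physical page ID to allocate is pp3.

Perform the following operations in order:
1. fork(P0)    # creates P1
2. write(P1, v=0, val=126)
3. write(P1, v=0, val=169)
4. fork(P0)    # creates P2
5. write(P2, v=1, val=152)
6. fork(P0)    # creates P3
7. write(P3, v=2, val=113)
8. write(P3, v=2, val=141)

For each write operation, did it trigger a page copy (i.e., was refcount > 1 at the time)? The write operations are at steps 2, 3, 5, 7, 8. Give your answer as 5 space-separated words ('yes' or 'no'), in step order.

Op 1: fork(P0) -> P1. 3 ppages; refcounts: pp0:2 pp1:2 pp2:2
Op 2: write(P1, v0, 126). refcount(pp0)=2>1 -> COPY to pp3. 4 ppages; refcounts: pp0:1 pp1:2 pp2:2 pp3:1
Op 3: write(P1, v0, 169). refcount(pp3)=1 -> write in place. 4 ppages; refcounts: pp0:1 pp1:2 pp2:2 pp3:1
Op 4: fork(P0) -> P2. 4 ppages; refcounts: pp0:2 pp1:3 pp2:3 pp3:1
Op 5: write(P2, v1, 152). refcount(pp1)=3>1 -> COPY to pp4. 5 ppages; refcounts: pp0:2 pp1:2 pp2:3 pp3:1 pp4:1
Op 6: fork(P0) -> P3. 5 ppages; refcounts: pp0:3 pp1:3 pp2:4 pp3:1 pp4:1
Op 7: write(P3, v2, 113). refcount(pp2)=4>1 -> COPY to pp5. 6 ppages; refcounts: pp0:3 pp1:3 pp2:3 pp3:1 pp4:1 pp5:1
Op 8: write(P3, v2, 141). refcount(pp5)=1 -> write in place. 6 ppages; refcounts: pp0:3 pp1:3 pp2:3 pp3:1 pp4:1 pp5:1

yes no yes yes no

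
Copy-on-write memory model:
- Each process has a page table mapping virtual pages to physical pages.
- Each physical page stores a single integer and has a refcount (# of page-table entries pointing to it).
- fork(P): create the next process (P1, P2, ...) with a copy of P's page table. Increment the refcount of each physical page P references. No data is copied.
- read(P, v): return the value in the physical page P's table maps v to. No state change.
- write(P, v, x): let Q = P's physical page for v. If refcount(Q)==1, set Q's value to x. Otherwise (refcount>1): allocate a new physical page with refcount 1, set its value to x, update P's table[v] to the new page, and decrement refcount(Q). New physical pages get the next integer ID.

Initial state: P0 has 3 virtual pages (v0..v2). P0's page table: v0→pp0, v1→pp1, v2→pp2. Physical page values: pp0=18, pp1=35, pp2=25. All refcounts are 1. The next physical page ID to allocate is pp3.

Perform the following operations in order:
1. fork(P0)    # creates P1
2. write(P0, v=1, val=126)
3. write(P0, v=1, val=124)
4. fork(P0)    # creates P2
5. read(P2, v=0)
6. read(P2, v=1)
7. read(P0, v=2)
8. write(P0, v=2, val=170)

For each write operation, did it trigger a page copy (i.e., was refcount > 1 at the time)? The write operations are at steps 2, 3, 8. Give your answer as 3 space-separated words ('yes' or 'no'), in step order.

Op 1: fork(P0) -> P1. 3 ppages; refcounts: pp0:2 pp1:2 pp2:2
Op 2: write(P0, v1, 126). refcount(pp1)=2>1 -> COPY to pp3. 4 ppages; refcounts: pp0:2 pp1:1 pp2:2 pp3:1
Op 3: write(P0, v1, 124). refcount(pp3)=1 -> write in place. 4 ppages; refcounts: pp0:2 pp1:1 pp2:2 pp3:1
Op 4: fork(P0) -> P2. 4 ppages; refcounts: pp0:3 pp1:1 pp2:3 pp3:2
Op 5: read(P2, v0) -> 18. No state change.
Op 6: read(P2, v1) -> 124. No state change.
Op 7: read(P0, v2) -> 25. No state change.
Op 8: write(P0, v2, 170). refcount(pp2)=3>1 -> COPY to pp4. 5 ppages; refcounts: pp0:3 pp1:1 pp2:2 pp3:2 pp4:1

yes no yes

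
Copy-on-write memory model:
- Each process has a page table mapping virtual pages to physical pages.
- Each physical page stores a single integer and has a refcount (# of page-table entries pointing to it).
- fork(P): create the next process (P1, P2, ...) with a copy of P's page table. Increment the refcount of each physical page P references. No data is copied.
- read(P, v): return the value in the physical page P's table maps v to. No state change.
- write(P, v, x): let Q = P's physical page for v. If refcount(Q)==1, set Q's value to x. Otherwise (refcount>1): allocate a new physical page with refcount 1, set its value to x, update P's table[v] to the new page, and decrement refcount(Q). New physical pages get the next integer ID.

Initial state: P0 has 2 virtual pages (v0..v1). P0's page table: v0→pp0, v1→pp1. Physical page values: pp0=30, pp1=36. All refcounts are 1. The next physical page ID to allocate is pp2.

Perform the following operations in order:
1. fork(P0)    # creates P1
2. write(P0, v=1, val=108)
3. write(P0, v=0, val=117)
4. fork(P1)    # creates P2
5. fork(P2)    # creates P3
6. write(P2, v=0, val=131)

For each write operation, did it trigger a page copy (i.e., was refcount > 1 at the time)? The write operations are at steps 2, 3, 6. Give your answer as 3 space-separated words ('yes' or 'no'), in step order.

Op 1: fork(P0) -> P1. 2 ppages; refcounts: pp0:2 pp1:2
Op 2: write(P0, v1, 108). refcount(pp1)=2>1 -> COPY to pp2. 3 ppages; refcounts: pp0:2 pp1:1 pp2:1
Op 3: write(P0, v0, 117). refcount(pp0)=2>1 -> COPY to pp3. 4 ppages; refcounts: pp0:1 pp1:1 pp2:1 pp3:1
Op 4: fork(P1) -> P2. 4 ppages; refcounts: pp0:2 pp1:2 pp2:1 pp3:1
Op 5: fork(P2) -> P3. 4 ppages; refcounts: pp0:3 pp1:3 pp2:1 pp3:1
Op 6: write(P2, v0, 131). refcount(pp0)=3>1 -> COPY to pp4. 5 ppages; refcounts: pp0:2 pp1:3 pp2:1 pp3:1 pp4:1

yes yes yes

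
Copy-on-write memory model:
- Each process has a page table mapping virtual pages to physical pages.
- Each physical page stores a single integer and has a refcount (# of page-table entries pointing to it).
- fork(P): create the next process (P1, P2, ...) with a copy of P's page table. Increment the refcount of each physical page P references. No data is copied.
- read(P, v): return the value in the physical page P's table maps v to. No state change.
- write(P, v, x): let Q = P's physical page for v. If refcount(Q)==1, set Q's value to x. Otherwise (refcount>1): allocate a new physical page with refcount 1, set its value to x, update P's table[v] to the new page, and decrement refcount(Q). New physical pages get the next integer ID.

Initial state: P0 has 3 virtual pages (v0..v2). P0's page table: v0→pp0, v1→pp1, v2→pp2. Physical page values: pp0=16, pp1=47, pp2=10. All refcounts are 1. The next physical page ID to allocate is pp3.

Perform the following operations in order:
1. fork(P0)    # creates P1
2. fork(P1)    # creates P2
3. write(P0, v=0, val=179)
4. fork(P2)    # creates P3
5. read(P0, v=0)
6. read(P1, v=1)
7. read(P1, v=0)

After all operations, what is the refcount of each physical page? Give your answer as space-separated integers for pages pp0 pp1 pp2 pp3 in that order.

Op 1: fork(P0) -> P1. 3 ppages; refcounts: pp0:2 pp1:2 pp2:2
Op 2: fork(P1) -> P2. 3 ppages; refcounts: pp0:3 pp1:3 pp2:3
Op 3: write(P0, v0, 179). refcount(pp0)=3>1 -> COPY to pp3. 4 ppages; refcounts: pp0:2 pp1:3 pp2:3 pp3:1
Op 4: fork(P2) -> P3. 4 ppages; refcounts: pp0:3 pp1:4 pp2:4 pp3:1
Op 5: read(P0, v0) -> 179. No state change.
Op 6: read(P1, v1) -> 47. No state change.
Op 7: read(P1, v0) -> 16. No state change.

Answer: 3 4 4 1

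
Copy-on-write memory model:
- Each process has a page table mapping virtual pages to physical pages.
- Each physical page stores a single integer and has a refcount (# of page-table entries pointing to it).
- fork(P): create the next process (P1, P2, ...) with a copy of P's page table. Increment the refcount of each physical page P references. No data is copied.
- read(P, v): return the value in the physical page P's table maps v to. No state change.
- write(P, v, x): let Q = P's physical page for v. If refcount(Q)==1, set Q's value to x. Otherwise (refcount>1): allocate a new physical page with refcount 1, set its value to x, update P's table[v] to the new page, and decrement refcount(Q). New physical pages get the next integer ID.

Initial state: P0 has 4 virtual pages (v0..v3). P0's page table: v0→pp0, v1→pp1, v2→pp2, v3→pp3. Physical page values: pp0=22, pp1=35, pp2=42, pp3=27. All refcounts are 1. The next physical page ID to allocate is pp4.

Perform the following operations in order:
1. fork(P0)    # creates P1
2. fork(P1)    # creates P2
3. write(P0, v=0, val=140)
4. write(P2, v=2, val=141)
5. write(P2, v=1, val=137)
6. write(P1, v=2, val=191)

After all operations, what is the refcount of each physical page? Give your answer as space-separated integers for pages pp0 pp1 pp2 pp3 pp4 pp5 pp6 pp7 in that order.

Op 1: fork(P0) -> P1. 4 ppages; refcounts: pp0:2 pp1:2 pp2:2 pp3:2
Op 2: fork(P1) -> P2. 4 ppages; refcounts: pp0:3 pp1:3 pp2:3 pp3:3
Op 3: write(P0, v0, 140). refcount(pp0)=3>1 -> COPY to pp4. 5 ppages; refcounts: pp0:2 pp1:3 pp2:3 pp3:3 pp4:1
Op 4: write(P2, v2, 141). refcount(pp2)=3>1 -> COPY to pp5. 6 ppages; refcounts: pp0:2 pp1:3 pp2:2 pp3:3 pp4:1 pp5:1
Op 5: write(P2, v1, 137). refcount(pp1)=3>1 -> COPY to pp6. 7 ppages; refcounts: pp0:2 pp1:2 pp2:2 pp3:3 pp4:1 pp5:1 pp6:1
Op 6: write(P1, v2, 191). refcount(pp2)=2>1 -> COPY to pp7. 8 ppages; refcounts: pp0:2 pp1:2 pp2:1 pp3:3 pp4:1 pp5:1 pp6:1 pp7:1

Answer: 2 2 1 3 1 1 1 1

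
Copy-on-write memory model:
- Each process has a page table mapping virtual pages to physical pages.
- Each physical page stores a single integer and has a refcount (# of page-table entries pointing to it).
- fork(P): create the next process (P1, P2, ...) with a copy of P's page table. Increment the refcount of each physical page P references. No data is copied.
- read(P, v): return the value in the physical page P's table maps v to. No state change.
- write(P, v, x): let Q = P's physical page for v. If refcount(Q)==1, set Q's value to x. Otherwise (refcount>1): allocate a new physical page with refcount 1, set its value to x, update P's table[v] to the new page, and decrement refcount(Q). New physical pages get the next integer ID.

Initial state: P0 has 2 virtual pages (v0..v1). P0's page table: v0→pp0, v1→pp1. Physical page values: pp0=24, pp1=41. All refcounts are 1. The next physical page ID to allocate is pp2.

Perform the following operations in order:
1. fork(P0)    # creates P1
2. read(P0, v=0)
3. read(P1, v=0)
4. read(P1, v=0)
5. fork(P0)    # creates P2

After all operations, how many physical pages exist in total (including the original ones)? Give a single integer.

Op 1: fork(P0) -> P1. 2 ppages; refcounts: pp0:2 pp1:2
Op 2: read(P0, v0) -> 24. No state change.
Op 3: read(P1, v0) -> 24. No state change.
Op 4: read(P1, v0) -> 24. No state change.
Op 5: fork(P0) -> P2. 2 ppages; refcounts: pp0:3 pp1:3

Answer: 2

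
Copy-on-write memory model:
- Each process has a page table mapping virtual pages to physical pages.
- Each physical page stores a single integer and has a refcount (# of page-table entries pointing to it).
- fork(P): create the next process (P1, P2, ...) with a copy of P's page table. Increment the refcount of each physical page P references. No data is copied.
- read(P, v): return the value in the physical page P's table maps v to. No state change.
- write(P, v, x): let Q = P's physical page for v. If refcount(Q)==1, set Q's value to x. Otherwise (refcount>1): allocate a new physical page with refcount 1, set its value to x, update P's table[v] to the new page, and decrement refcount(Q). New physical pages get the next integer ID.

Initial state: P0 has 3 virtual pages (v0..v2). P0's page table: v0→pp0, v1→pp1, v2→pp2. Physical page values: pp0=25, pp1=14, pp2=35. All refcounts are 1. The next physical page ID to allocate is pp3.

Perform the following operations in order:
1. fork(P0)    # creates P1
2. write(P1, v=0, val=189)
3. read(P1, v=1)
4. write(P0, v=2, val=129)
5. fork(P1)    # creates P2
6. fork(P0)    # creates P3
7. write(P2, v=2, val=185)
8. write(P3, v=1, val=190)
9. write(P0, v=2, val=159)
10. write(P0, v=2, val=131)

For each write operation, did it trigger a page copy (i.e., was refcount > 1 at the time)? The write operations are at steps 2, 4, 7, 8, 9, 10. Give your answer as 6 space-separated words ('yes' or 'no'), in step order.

Op 1: fork(P0) -> P1. 3 ppages; refcounts: pp0:2 pp1:2 pp2:2
Op 2: write(P1, v0, 189). refcount(pp0)=2>1 -> COPY to pp3. 4 ppages; refcounts: pp0:1 pp1:2 pp2:2 pp3:1
Op 3: read(P1, v1) -> 14. No state change.
Op 4: write(P0, v2, 129). refcount(pp2)=2>1 -> COPY to pp4. 5 ppages; refcounts: pp0:1 pp1:2 pp2:1 pp3:1 pp4:1
Op 5: fork(P1) -> P2. 5 ppages; refcounts: pp0:1 pp1:3 pp2:2 pp3:2 pp4:1
Op 6: fork(P0) -> P3. 5 ppages; refcounts: pp0:2 pp1:4 pp2:2 pp3:2 pp4:2
Op 7: write(P2, v2, 185). refcount(pp2)=2>1 -> COPY to pp5. 6 ppages; refcounts: pp0:2 pp1:4 pp2:1 pp3:2 pp4:2 pp5:1
Op 8: write(P3, v1, 190). refcount(pp1)=4>1 -> COPY to pp6. 7 ppages; refcounts: pp0:2 pp1:3 pp2:1 pp3:2 pp4:2 pp5:1 pp6:1
Op 9: write(P0, v2, 159). refcount(pp4)=2>1 -> COPY to pp7. 8 ppages; refcounts: pp0:2 pp1:3 pp2:1 pp3:2 pp4:1 pp5:1 pp6:1 pp7:1
Op 10: write(P0, v2, 131). refcount(pp7)=1 -> write in place. 8 ppages; refcounts: pp0:2 pp1:3 pp2:1 pp3:2 pp4:1 pp5:1 pp6:1 pp7:1

yes yes yes yes yes no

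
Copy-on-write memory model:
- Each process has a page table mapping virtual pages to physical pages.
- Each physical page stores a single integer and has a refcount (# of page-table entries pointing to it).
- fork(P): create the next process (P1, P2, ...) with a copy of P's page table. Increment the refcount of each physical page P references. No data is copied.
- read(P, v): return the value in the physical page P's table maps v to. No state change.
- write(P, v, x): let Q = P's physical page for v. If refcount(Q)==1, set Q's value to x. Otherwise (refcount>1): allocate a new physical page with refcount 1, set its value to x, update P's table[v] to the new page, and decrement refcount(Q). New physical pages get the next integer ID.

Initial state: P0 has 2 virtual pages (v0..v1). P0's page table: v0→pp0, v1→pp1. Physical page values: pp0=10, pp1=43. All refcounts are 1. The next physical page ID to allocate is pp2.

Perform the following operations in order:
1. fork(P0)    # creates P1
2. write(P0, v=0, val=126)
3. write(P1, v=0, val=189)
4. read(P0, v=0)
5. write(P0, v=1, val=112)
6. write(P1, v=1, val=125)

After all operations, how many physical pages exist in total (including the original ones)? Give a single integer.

Op 1: fork(P0) -> P1. 2 ppages; refcounts: pp0:2 pp1:2
Op 2: write(P0, v0, 126). refcount(pp0)=2>1 -> COPY to pp2. 3 ppages; refcounts: pp0:1 pp1:2 pp2:1
Op 3: write(P1, v0, 189). refcount(pp0)=1 -> write in place. 3 ppages; refcounts: pp0:1 pp1:2 pp2:1
Op 4: read(P0, v0) -> 126. No state change.
Op 5: write(P0, v1, 112). refcount(pp1)=2>1 -> COPY to pp3. 4 ppages; refcounts: pp0:1 pp1:1 pp2:1 pp3:1
Op 6: write(P1, v1, 125). refcount(pp1)=1 -> write in place. 4 ppages; refcounts: pp0:1 pp1:1 pp2:1 pp3:1

Answer: 4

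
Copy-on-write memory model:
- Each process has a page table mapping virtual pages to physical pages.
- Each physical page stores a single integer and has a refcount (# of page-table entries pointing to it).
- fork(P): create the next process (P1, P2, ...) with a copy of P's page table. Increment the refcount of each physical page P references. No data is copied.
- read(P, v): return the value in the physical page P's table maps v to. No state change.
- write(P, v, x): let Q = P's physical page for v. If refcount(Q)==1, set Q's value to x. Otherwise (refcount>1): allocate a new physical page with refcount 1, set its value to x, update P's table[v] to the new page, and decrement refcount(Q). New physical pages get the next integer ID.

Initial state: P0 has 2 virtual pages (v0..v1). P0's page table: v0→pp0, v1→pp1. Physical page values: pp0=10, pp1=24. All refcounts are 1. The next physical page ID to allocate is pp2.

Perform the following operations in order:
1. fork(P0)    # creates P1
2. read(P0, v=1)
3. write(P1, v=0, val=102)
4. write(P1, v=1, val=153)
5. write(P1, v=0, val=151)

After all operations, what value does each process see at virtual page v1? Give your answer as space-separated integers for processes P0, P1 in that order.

Answer: 24 153

Derivation:
Op 1: fork(P0) -> P1. 2 ppages; refcounts: pp0:2 pp1:2
Op 2: read(P0, v1) -> 24. No state change.
Op 3: write(P1, v0, 102). refcount(pp0)=2>1 -> COPY to pp2. 3 ppages; refcounts: pp0:1 pp1:2 pp2:1
Op 4: write(P1, v1, 153). refcount(pp1)=2>1 -> COPY to pp3. 4 ppages; refcounts: pp0:1 pp1:1 pp2:1 pp3:1
Op 5: write(P1, v0, 151). refcount(pp2)=1 -> write in place. 4 ppages; refcounts: pp0:1 pp1:1 pp2:1 pp3:1
P0: v1 -> pp1 = 24
P1: v1 -> pp3 = 153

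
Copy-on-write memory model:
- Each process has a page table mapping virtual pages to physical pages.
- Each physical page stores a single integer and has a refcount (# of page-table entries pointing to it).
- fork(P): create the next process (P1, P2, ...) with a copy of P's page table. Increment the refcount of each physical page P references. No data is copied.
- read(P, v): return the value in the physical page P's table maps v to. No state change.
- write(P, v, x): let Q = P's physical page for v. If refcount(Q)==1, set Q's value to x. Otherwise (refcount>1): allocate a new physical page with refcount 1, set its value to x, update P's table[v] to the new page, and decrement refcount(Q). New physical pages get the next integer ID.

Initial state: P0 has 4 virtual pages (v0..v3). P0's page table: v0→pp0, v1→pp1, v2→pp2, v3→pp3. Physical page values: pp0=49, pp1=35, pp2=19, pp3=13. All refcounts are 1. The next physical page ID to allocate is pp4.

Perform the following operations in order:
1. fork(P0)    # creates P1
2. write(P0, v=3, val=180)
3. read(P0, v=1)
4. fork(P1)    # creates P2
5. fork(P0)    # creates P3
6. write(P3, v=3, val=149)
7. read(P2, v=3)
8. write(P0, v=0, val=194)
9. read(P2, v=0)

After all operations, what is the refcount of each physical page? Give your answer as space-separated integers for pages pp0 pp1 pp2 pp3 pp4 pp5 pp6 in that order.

Op 1: fork(P0) -> P1. 4 ppages; refcounts: pp0:2 pp1:2 pp2:2 pp3:2
Op 2: write(P0, v3, 180). refcount(pp3)=2>1 -> COPY to pp4. 5 ppages; refcounts: pp0:2 pp1:2 pp2:2 pp3:1 pp4:1
Op 3: read(P0, v1) -> 35. No state change.
Op 4: fork(P1) -> P2. 5 ppages; refcounts: pp0:3 pp1:3 pp2:3 pp3:2 pp4:1
Op 5: fork(P0) -> P3. 5 ppages; refcounts: pp0:4 pp1:4 pp2:4 pp3:2 pp4:2
Op 6: write(P3, v3, 149). refcount(pp4)=2>1 -> COPY to pp5. 6 ppages; refcounts: pp0:4 pp1:4 pp2:4 pp3:2 pp4:1 pp5:1
Op 7: read(P2, v3) -> 13. No state change.
Op 8: write(P0, v0, 194). refcount(pp0)=4>1 -> COPY to pp6. 7 ppages; refcounts: pp0:3 pp1:4 pp2:4 pp3:2 pp4:1 pp5:1 pp6:1
Op 9: read(P2, v0) -> 49. No state change.

Answer: 3 4 4 2 1 1 1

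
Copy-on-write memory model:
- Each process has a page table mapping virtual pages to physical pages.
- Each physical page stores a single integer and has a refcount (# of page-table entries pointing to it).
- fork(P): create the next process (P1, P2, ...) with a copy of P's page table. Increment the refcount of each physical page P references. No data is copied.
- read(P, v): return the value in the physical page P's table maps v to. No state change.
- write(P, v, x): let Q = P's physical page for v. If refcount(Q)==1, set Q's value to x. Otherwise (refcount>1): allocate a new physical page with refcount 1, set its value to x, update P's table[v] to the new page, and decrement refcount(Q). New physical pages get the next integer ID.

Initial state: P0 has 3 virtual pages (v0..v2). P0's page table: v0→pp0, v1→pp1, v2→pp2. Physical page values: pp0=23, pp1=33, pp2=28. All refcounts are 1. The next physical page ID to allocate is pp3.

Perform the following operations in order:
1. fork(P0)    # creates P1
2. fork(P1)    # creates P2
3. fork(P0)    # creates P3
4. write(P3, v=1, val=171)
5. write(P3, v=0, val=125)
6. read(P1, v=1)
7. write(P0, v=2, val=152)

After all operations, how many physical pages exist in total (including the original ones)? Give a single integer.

Answer: 6

Derivation:
Op 1: fork(P0) -> P1. 3 ppages; refcounts: pp0:2 pp1:2 pp2:2
Op 2: fork(P1) -> P2. 3 ppages; refcounts: pp0:3 pp1:3 pp2:3
Op 3: fork(P0) -> P3. 3 ppages; refcounts: pp0:4 pp1:4 pp2:4
Op 4: write(P3, v1, 171). refcount(pp1)=4>1 -> COPY to pp3. 4 ppages; refcounts: pp0:4 pp1:3 pp2:4 pp3:1
Op 5: write(P3, v0, 125). refcount(pp0)=4>1 -> COPY to pp4. 5 ppages; refcounts: pp0:3 pp1:3 pp2:4 pp3:1 pp4:1
Op 6: read(P1, v1) -> 33. No state change.
Op 7: write(P0, v2, 152). refcount(pp2)=4>1 -> COPY to pp5. 6 ppages; refcounts: pp0:3 pp1:3 pp2:3 pp3:1 pp4:1 pp5:1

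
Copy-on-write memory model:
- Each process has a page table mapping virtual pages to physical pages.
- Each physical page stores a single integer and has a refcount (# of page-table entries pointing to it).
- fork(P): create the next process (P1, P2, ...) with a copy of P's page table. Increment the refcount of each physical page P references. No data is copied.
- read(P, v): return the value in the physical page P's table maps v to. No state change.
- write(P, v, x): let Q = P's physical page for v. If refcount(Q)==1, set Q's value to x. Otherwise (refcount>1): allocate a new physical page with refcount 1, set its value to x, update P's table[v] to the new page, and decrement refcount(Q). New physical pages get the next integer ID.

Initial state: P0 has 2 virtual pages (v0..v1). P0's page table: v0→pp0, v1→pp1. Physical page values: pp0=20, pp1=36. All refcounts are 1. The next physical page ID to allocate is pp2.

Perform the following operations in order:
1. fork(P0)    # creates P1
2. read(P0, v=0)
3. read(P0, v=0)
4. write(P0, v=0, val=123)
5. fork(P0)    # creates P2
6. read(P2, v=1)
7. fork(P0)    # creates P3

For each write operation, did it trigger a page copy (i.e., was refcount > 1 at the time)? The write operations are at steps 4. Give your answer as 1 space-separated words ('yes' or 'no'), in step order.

Op 1: fork(P0) -> P1. 2 ppages; refcounts: pp0:2 pp1:2
Op 2: read(P0, v0) -> 20. No state change.
Op 3: read(P0, v0) -> 20. No state change.
Op 4: write(P0, v0, 123). refcount(pp0)=2>1 -> COPY to pp2. 3 ppages; refcounts: pp0:1 pp1:2 pp2:1
Op 5: fork(P0) -> P2. 3 ppages; refcounts: pp0:1 pp1:3 pp2:2
Op 6: read(P2, v1) -> 36. No state change.
Op 7: fork(P0) -> P3. 3 ppages; refcounts: pp0:1 pp1:4 pp2:3

yes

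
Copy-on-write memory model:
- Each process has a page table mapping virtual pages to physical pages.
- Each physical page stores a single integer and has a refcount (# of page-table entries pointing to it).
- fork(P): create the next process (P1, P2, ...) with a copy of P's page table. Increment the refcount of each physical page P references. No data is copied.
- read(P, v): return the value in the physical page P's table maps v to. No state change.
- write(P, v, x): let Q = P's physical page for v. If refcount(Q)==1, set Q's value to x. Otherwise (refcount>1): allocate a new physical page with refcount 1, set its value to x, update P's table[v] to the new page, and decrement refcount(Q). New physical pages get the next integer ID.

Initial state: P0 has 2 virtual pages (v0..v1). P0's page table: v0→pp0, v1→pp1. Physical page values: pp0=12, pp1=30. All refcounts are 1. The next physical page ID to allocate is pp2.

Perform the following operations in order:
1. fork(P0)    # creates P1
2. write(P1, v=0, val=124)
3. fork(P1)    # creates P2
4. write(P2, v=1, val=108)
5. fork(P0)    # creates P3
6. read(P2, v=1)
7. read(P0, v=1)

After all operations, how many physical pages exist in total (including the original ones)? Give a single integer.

Op 1: fork(P0) -> P1. 2 ppages; refcounts: pp0:2 pp1:2
Op 2: write(P1, v0, 124). refcount(pp0)=2>1 -> COPY to pp2. 3 ppages; refcounts: pp0:1 pp1:2 pp2:1
Op 3: fork(P1) -> P2. 3 ppages; refcounts: pp0:1 pp1:3 pp2:2
Op 4: write(P2, v1, 108). refcount(pp1)=3>1 -> COPY to pp3. 4 ppages; refcounts: pp0:1 pp1:2 pp2:2 pp3:1
Op 5: fork(P0) -> P3. 4 ppages; refcounts: pp0:2 pp1:3 pp2:2 pp3:1
Op 6: read(P2, v1) -> 108. No state change.
Op 7: read(P0, v1) -> 30. No state change.

Answer: 4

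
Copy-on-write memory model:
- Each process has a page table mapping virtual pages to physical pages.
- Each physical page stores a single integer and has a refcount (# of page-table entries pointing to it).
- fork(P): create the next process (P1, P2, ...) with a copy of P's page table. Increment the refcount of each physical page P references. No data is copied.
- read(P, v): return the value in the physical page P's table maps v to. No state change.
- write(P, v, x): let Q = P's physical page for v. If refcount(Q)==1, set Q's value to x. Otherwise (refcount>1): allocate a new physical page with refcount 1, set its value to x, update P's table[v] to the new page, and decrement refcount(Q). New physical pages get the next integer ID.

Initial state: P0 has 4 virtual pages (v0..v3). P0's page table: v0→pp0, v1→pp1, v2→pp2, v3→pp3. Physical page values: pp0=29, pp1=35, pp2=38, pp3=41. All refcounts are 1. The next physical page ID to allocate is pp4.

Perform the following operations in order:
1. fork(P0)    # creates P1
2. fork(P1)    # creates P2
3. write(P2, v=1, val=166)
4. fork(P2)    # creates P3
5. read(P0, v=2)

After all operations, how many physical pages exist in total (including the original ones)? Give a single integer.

Answer: 5

Derivation:
Op 1: fork(P0) -> P1. 4 ppages; refcounts: pp0:2 pp1:2 pp2:2 pp3:2
Op 2: fork(P1) -> P2. 4 ppages; refcounts: pp0:3 pp1:3 pp2:3 pp3:3
Op 3: write(P2, v1, 166). refcount(pp1)=3>1 -> COPY to pp4. 5 ppages; refcounts: pp0:3 pp1:2 pp2:3 pp3:3 pp4:1
Op 4: fork(P2) -> P3. 5 ppages; refcounts: pp0:4 pp1:2 pp2:4 pp3:4 pp4:2
Op 5: read(P0, v2) -> 38. No state change.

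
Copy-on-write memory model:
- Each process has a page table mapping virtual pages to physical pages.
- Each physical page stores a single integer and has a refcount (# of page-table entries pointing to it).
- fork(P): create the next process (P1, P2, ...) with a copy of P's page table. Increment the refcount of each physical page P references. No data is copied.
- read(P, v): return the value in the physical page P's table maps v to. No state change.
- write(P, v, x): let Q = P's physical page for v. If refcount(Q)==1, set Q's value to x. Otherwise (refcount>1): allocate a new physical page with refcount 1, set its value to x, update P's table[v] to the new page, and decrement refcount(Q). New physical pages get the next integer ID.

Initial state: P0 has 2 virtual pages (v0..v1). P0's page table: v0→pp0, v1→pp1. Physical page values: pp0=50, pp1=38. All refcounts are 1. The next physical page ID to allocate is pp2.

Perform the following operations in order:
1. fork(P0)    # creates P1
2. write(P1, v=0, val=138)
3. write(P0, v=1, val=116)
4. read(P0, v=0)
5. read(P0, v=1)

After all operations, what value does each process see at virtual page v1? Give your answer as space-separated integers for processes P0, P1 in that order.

Op 1: fork(P0) -> P1. 2 ppages; refcounts: pp0:2 pp1:2
Op 2: write(P1, v0, 138). refcount(pp0)=2>1 -> COPY to pp2. 3 ppages; refcounts: pp0:1 pp1:2 pp2:1
Op 3: write(P0, v1, 116). refcount(pp1)=2>1 -> COPY to pp3. 4 ppages; refcounts: pp0:1 pp1:1 pp2:1 pp3:1
Op 4: read(P0, v0) -> 50. No state change.
Op 5: read(P0, v1) -> 116. No state change.
P0: v1 -> pp3 = 116
P1: v1 -> pp1 = 38

Answer: 116 38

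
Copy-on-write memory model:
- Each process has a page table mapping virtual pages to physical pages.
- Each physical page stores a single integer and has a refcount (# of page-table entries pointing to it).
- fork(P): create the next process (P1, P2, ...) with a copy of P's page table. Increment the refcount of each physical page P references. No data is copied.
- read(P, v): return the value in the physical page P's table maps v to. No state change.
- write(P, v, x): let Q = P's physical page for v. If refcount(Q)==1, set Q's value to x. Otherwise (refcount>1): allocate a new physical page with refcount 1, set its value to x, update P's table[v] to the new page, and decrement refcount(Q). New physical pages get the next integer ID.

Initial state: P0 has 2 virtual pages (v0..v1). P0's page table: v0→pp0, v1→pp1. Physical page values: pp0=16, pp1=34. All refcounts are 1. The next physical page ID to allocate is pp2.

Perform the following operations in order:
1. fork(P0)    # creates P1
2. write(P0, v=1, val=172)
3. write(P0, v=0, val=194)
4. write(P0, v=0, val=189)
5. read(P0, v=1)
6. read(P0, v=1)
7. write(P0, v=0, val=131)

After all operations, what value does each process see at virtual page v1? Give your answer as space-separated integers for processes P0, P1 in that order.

Answer: 172 34

Derivation:
Op 1: fork(P0) -> P1. 2 ppages; refcounts: pp0:2 pp1:2
Op 2: write(P0, v1, 172). refcount(pp1)=2>1 -> COPY to pp2. 3 ppages; refcounts: pp0:2 pp1:1 pp2:1
Op 3: write(P0, v0, 194). refcount(pp0)=2>1 -> COPY to pp3. 4 ppages; refcounts: pp0:1 pp1:1 pp2:1 pp3:1
Op 4: write(P0, v0, 189). refcount(pp3)=1 -> write in place. 4 ppages; refcounts: pp0:1 pp1:1 pp2:1 pp3:1
Op 5: read(P0, v1) -> 172. No state change.
Op 6: read(P0, v1) -> 172. No state change.
Op 7: write(P0, v0, 131). refcount(pp3)=1 -> write in place. 4 ppages; refcounts: pp0:1 pp1:1 pp2:1 pp3:1
P0: v1 -> pp2 = 172
P1: v1 -> pp1 = 34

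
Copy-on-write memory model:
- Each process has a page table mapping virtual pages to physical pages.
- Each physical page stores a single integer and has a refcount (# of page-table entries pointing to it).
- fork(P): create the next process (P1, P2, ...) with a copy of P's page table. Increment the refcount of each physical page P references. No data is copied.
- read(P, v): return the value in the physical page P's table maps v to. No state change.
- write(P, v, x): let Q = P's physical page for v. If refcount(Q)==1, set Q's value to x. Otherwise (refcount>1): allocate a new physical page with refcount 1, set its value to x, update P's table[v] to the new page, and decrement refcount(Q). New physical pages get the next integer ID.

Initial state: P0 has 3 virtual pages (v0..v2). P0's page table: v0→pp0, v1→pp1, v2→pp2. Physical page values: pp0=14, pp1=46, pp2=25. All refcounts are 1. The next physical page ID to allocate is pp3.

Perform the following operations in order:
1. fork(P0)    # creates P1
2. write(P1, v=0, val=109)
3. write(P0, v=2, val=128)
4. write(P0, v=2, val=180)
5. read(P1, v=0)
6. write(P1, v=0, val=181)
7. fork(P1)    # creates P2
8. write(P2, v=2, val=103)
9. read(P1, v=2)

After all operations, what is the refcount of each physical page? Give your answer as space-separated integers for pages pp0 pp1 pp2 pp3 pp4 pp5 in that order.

Answer: 1 3 1 2 1 1

Derivation:
Op 1: fork(P0) -> P1. 3 ppages; refcounts: pp0:2 pp1:2 pp2:2
Op 2: write(P1, v0, 109). refcount(pp0)=2>1 -> COPY to pp3. 4 ppages; refcounts: pp0:1 pp1:2 pp2:2 pp3:1
Op 3: write(P0, v2, 128). refcount(pp2)=2>1 -> COPY to pp4. 5 ppages; refcounts: pp0:1 pp1:2 pp2:1 pp3:1 pp4:1
Op 4: write(P0, v2, 180). refcount(pp4)=1 -> write in place. 5 ppages; refcounts: pp0:1 pp1:2 pp2:1 pp3:1 pp4:1
Op 5: read(P1, v0) -> 109. No state change.
Op 6: write(P1, v0, 181). refcount(pp3)=1 -> write in place. 5 ppages; refcounts: pp0:1 pp1:2 pp2:1 pp3:1 pp4:1
Op 7: fork(P1) -> P2. 5 ppages; refcounts: pp0:1 pp1:3 pp2:2 pp3:2 pp4:1
Op 8: write(P2, v2, 103). refcount(pp2)=2>1 -> COPY to pp5. 6 ppages; refcounts: pp0:1 pp1:3 pp2:1 pp3:2 pp4:1 pp5:1
Op 9: read(P1, v2) -> 25. No state change.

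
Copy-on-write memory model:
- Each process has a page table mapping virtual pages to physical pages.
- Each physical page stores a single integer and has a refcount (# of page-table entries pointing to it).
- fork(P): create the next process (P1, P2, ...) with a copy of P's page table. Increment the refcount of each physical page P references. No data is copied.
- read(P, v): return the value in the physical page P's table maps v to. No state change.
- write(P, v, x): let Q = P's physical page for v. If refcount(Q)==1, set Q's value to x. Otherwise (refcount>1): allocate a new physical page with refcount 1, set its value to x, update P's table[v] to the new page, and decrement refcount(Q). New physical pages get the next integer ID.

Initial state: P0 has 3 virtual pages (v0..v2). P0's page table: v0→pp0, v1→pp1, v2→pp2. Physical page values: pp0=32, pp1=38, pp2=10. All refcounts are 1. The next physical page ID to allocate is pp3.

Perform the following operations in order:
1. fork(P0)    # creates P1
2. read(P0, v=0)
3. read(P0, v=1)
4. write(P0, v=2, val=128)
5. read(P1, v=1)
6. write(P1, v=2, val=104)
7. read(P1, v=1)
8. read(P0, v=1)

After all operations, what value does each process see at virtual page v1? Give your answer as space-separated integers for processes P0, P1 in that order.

Op 1: fork(P0) -> P1. 3 ppages; refcounts: pp0:2 pp1:2 pp2:2
Op 2: read(P0, v0) -> 32. No state change.
Op 3: read(P0, v1) -> 38. No state change.
Op 4: write(P0, v2, 128). refcount(pp2)=2>1 -> COPY to pp3. 4 ppages; refcounts: pp0:2 pp1:2 pp2:1 pp3:1
Op 5: read(P1, v1) -> 38. No state change.
Op 6: write(P1, v2, 104). refcount(pp2)=1 -> write in place. 4 ppages; refcounts: pp0:2 pp1:2 pp2:1 pp3:1
Op 7: read(P1, v1) -> 38. No state change.
Op 8: read(P0, v1) -> 38. No state change.
P0: v1 -> pp1 = 38
P1: v1 -> pp1 = 38

Answer: 38 38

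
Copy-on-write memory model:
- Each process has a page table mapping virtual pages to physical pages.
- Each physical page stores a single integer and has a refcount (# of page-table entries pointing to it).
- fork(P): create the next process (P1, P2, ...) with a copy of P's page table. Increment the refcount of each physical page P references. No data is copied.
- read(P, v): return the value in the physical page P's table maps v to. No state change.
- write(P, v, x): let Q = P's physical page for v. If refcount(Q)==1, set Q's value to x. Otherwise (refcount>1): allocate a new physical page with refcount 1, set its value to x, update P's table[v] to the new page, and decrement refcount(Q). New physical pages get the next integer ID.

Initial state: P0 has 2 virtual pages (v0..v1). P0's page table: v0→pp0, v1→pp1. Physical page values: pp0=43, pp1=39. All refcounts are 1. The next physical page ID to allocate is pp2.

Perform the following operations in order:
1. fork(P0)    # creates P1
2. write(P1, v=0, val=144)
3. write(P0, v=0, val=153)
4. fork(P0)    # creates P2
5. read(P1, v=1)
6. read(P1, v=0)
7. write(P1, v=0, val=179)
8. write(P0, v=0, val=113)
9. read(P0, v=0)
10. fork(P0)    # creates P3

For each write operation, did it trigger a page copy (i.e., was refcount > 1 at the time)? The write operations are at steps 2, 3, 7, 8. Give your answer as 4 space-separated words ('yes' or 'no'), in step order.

Op 1: fork(P0) -> P1. 2 ppages; refcounts: pp0:2 pp1:2
Op 2: write(P1, v0, 144). refcount(pp0)=2>1 -> COPY to pp2. 3 ppages; refcounts: pp0:1 pp1:2 pp2:1
Op 3: write(P0, v0, 153). refcount(pp0)=1 -> write in place. 3 ppages; refcounts: pp0:1 pp1:2 pp2:1
Op 4: fork(P0) -> P2. 3 ppages; refcounts: pp0:2 pp1:3 pp2:1
Op 5: read(P1, v1) -> 39. No state change.
Op 6: read(P1, v0) -> 144. No state change.
Op 7: write(P1, v0, 179). refcount(pp2)=1 -> write in place. 3 ppages; refcounts: pp0:2 pp1:3 pp2:1
Op 8: write(P0, v0, 113). refcount(pp0)=2>1 -> COPY to pp3. 4 ppages; refcounts: pp0:1 pp1:3 pp2:1 pp3:1
Op 9: read(P0, v0) -> 113. No state change.
Op 10: fork(P0) -> P3. 4 ppages; refcounts: pp0:1 pp1:4 pp2:1 pp3:2

yes no no yes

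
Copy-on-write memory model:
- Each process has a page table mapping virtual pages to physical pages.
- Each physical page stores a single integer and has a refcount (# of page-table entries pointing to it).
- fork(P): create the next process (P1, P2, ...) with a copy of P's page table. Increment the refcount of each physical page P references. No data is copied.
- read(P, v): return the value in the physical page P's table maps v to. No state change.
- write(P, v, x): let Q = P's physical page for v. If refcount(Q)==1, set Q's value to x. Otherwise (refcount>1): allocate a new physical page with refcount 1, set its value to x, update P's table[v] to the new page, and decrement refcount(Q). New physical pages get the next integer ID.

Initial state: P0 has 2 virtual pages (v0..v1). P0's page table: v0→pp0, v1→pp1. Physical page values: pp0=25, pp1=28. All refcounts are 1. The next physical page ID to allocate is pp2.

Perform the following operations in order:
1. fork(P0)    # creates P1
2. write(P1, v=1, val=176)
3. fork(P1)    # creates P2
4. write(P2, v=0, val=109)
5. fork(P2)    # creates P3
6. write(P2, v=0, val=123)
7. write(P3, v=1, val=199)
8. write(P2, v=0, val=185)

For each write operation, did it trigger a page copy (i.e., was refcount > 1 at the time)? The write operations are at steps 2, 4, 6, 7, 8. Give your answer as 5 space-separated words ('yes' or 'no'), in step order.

Op 1: fork(P0) -> P1. 2 ppages; refcounts: pp0:2 pp1:2
Op 2: write(P1, v1, 176). refcount(pp1)=2>1 -> COPY to pp2. 3 ppages; refcounts: pp0:2 pp1:1 pp2:1
Op 3: fork(P1) -> P2. 3 ppages; refcounts: pp0:3 pp1:1 pp2:2
Op 4: write(P2, v0, 109). refcount(pp0)=3>1 -> COPY to pp3. 4 ppages; refcounts: pp0:2 pp1:1 pp2:2 pp3:1
Op 5: fork(P2) -> P3. 4 ppages; refcounts: pp0:2 pp1:1 pp2:3 pp3:2
Op 6: write(P2, v0, 123). refcount(pp3)=2>1 -> COPY to pp4. 5 ppages; refcounts: pp0:2 pp1:1 pp2:3 pp3:1 pp4:1
Op 7: write(P3, v1, 199). refcount(pp2)=3>1 -> COPY to pp5. 6 ppages; refcounts: pp0:2 pp1:1 pp2:2 pp3:1 pp4:1 pp5:1
Op 8: write(P2, v0, 185). refcount(pp4)=1 -> write in place. 6 ppages; refcounts: pp0:2 pp1:1 pp2:2 pp3:1 pp4:1 pp5:1

yes yes yes yes no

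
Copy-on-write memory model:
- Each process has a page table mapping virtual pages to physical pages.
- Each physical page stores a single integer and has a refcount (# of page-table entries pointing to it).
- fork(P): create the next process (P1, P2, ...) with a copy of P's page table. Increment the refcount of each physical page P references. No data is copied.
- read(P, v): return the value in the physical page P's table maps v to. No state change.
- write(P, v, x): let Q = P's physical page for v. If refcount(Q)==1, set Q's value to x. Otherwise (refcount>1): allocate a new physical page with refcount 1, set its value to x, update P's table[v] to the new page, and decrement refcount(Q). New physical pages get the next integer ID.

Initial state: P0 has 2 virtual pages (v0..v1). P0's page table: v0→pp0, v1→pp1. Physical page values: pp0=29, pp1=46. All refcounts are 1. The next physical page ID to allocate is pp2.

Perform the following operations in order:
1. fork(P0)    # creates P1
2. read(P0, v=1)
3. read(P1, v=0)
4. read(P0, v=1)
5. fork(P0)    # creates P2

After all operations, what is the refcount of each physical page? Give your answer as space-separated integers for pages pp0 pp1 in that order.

Answer: 3 3

Derivation:
Op 1: fork(P0) -> P1. 2 ppages; refcounts: pp0:2 pp1:2
Op 2: read(P0, v1) -> 46. No state change.
Op 3: read(P1, v0) -> 29. No state change.
Op 4: read(P0, v1) -> 46. No state change.
Op 5: fork(P0) -> P2. 2 ppages; refcounts: pp0:3 pp1:3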